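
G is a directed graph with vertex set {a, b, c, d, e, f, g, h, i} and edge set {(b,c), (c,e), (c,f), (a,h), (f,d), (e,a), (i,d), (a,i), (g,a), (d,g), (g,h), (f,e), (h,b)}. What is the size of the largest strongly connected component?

9

{a, b, c, d, e, f, g, h, i} are all mutually reachable — one SCC of size 9.
The largest has 9 vertices.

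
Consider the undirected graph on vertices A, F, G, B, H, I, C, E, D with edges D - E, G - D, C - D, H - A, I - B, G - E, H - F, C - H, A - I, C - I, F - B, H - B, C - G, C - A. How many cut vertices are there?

1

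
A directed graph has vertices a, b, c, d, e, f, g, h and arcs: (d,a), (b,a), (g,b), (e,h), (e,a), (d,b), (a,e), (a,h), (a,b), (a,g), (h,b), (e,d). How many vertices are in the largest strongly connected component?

{a, b, d, e, g, h} are all mutually reachable — one SCC of size 6.
{c} is an SCC by itself.
{f} is an SCC by itself.
The largest has 6 vertices.

6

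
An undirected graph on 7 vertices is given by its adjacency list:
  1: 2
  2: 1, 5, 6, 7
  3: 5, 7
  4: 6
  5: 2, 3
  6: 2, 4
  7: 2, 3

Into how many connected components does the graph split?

1

Starting from 1 we can reach 1, 2, 3, 4, 5, 6, 7. That is one component of size 7.
Total: 1 component.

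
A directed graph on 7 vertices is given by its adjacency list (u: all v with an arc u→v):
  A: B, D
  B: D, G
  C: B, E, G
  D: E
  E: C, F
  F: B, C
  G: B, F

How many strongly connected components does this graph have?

2

{B, C, D, E, F, G} are all mutually reachable — one SCC of size 6.
{A} is an SCC by itself.
That gives 2 strongly connected components.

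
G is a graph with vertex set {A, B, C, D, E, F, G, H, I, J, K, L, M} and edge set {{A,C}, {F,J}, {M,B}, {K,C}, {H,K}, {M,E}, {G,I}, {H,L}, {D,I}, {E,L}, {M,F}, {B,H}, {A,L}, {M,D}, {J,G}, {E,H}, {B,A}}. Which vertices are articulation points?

M

Removing M increases the component count from 1 to 2, so M is a cut vertex.
By contrast removing E leaves 1 component; it is not a cut vertex. No other vertex is a cut vertex either.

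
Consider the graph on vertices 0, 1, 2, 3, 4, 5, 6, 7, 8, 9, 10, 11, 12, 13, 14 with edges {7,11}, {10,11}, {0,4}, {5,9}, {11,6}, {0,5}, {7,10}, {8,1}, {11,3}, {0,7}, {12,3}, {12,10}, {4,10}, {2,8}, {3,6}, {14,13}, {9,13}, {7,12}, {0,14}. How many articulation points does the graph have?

2

Removing 0 increases the component count from 2 to 3, so 0 is a cut vertex.
Removing 8 increases the component count from 2 to 3, so 8 is a cut vertex.
By contrast removing 5 leaves 2 components; it is not a cut vertex. No other vertex is a cut vertex either.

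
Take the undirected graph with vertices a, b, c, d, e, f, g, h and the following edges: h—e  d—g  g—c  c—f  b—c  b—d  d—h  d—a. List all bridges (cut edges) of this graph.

The edges on the cycle b-d-g-c-b are not bridges since each lies on that cycle.
But removing h—e disconnects h from e; removing d—h disconnects d from h; removing d—a disconnects d from a; removing c—f disconnects c from f — these are bridges.

a-d, c-f, d-h, e-h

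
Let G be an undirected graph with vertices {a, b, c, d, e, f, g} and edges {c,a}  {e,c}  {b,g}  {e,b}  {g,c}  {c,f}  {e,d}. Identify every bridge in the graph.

a-c, c-f, d-e

The edges on the cycle e-b-g-c-e are not bridges since each lies on that cycle.
But removing c—f disconnects c from f; removing e—d disconnects e from d; removing c—a disconnects c from a — these are bridges.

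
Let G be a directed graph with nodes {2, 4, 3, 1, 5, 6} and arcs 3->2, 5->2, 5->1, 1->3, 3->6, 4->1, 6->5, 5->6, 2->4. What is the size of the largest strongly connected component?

6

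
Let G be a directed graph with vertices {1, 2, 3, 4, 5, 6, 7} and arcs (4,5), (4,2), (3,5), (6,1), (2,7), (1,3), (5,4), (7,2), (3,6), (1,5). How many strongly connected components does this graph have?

{1, 3, 6} are all mutually reachable — one SCC of size 3.
{2, 7} are all mutually reachable — one SCC of size 2.
{4, 5} are all mutually reachable — one SCC of size 2.
That gives 3 strongly connected components.

3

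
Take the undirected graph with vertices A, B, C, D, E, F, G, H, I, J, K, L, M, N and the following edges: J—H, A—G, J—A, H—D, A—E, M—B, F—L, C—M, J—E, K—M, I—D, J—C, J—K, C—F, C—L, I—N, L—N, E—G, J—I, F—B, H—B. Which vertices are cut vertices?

J

Removing J increases the component count from 1 to 2, so J is a cut vertex.
By contrast removing L leaves 1 component; it is not a cut vertex. No other vertex is a cut vertex either.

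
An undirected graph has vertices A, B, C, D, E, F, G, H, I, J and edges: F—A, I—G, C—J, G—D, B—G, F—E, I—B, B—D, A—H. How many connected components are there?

Starting from C we can reach C, J. That is one component of size 2.
Starting from B we can reach B, D, G, I. That is one component of size 4.
Starting from A we can reach A, E, F, H. That is one component of size 4.
Total: 3 components.

3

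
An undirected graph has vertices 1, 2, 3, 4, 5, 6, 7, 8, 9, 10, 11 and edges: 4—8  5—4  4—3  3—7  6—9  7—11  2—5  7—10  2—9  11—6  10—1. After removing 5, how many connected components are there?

With 5 gone, the remaining components are: {1, 2, 3, 4, 6, 7, 8, 9, 10, 11}.
That is 1 component.

1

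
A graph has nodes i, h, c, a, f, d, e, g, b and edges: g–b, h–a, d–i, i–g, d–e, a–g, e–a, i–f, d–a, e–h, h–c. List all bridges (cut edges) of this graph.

b-g, c-h, f-i

The edges on the cycle d-e-h-a-g-i-d are not bridges since each lies on that cycle.
But removing b–g disconnects b from g; removing i–f disconnects i from f; removing h–c disconnects h from c — these are bridges.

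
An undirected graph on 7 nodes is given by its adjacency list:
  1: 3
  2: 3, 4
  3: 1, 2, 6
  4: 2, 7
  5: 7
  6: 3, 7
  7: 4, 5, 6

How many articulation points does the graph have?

Removing 3 increases the component count from 1 to 2, so 3 is a cut vertex.
Removing 7 increases the component count from 1 to 2, so 7 is a cut vertex.
By contrast removing 2 leaves 1 component; it is not a cut vertex. No other vertex is a cut vertex either.

2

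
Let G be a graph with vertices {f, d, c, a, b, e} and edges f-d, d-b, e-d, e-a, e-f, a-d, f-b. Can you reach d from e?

From e we can reach a, b, d, e, f, which includes d.

Yes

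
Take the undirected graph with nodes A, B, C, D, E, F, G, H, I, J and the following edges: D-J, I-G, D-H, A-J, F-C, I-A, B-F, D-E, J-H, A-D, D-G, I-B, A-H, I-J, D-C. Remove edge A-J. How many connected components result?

1

A and J are still connected via A-I-J, so the component count stays at 1.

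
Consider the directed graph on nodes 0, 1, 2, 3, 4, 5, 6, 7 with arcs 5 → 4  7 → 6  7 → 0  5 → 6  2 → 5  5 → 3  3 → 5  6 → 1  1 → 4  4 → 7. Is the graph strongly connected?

There is no directed path from 1 to 2, so the graph is not strongly connected.

No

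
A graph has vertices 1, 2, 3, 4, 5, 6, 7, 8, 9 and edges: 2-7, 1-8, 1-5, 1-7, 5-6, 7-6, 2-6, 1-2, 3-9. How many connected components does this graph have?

4 is isolated — a component by itself.
Starting from 3 we can reach 3, 9. That is one component of size 2.
Starting from 1 we can reach 1, 2, 5, 6, 7, 8. That is one component of size 6.
Total: 3 components.

3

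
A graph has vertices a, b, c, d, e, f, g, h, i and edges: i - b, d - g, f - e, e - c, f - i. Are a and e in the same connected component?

No

The component containing a is {a}, and e is not in it.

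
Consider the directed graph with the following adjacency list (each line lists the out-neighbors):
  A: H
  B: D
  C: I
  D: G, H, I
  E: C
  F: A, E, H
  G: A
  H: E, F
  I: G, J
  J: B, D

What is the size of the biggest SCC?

10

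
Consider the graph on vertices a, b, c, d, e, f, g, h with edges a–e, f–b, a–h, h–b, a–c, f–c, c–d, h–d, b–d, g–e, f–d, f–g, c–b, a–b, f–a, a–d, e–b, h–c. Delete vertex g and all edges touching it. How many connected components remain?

1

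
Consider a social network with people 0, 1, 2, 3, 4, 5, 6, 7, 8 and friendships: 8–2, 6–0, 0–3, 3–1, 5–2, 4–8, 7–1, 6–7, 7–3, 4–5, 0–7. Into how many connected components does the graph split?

Starting from 2 we can reach 2, 4, 5, 8. That is one component of size 4.
Starting from 0 we can reach 0, 1, 3, 6, 7. That is one component of size 5.
Total: 2 components.

2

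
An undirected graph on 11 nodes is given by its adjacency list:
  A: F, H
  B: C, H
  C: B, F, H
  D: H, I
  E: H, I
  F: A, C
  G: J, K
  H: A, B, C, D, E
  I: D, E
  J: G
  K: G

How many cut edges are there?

2

The edges on the cycle H-E-I-D-H are not bridges since each lies on that cycle.
But removing J-G disconnects J from G; removing G-K disconnects G from K — these are bridges.
That makes 2 bridges.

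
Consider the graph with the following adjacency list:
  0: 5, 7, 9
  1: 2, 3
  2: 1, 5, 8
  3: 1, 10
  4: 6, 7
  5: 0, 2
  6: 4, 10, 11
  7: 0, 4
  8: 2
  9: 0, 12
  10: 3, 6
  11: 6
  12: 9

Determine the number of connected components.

1

Starting from 0 we can reach 0, 1, 2, 3, 4, 5, 6, 7, 8, 9, 10, 11, 12. That is one component of size 13.
Total: 1 component.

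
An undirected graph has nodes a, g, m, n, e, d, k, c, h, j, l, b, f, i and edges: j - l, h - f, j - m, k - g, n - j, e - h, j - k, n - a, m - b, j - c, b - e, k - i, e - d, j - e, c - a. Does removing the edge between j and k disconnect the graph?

Yes

Removing j - k leaves no path between j and k: the component count goes from 1 to 2. So it is a bridge.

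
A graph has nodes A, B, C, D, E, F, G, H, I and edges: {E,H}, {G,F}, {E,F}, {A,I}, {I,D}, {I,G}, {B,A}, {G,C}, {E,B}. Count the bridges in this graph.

3

The edges on the cycle E-B-A-I-G-F-E are not bridges since each lies on that cycle.
But removing E-H disconnects E from H; removing D-I disconnects D from I; removing G-C disconnects G from C — these are bridges.
That makes 3 bridges.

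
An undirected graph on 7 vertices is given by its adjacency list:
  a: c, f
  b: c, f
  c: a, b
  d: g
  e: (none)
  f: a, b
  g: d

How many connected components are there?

3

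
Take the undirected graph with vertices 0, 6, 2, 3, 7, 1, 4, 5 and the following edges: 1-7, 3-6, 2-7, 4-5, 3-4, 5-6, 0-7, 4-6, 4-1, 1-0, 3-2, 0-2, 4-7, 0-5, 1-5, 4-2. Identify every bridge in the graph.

The edges on the cycle 4-1-0-5-6-4 are not bridges since each lies on that cycle.
Every edge lies on some cycle, so there are no bridges.

none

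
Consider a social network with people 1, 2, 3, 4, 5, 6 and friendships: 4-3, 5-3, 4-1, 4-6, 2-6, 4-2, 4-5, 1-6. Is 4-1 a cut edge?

No

After removing 4-1, the path 4-6-1 still connects them, so the edge is not a bridge.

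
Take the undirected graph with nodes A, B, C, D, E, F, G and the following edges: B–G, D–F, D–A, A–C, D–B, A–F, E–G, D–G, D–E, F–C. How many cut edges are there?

0

The edges on the cycle D-E-G-D are not bridges since each lies on that cycle.
Every edge lies on some cycle, so there are no bridges.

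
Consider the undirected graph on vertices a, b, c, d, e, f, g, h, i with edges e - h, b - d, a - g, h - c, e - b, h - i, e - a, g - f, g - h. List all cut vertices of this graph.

b, e, g, h

Removing b increases the component count from 1 to 2, so b is a cut vertex.
Removing e increases the component count from 1 to 2, so e is a cut vertex.
Removing g increases the component count from 1 to 2, so g is a cut vertex.
Likewise h is a cut vertex.
By contrast removing d leaves 1 component; it is not a cut vertex. No other vertex is a cut vertex either.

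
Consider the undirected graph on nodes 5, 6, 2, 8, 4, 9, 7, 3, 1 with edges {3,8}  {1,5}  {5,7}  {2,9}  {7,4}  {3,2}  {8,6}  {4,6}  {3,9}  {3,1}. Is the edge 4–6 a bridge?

After removing 4–6, the path 4-7-5-1-3-8-6 still connects them, so the edge is not a bridge.

No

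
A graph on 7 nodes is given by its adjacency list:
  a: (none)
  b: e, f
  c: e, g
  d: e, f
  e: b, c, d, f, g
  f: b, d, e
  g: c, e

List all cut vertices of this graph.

e

Removing e increases the component count from 2 to 3, so e is a cut vertex.
By contrast removing f leaves 2 components; it is not a cut vertex. No other vertex is a cut vertex either.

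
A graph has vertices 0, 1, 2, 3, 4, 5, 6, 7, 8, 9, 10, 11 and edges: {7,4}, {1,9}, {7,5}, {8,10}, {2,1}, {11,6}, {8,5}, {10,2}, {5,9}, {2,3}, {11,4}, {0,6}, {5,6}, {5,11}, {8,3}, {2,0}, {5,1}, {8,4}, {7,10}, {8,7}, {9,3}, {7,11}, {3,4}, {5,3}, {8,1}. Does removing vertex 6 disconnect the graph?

Deleting 6 leaves 1 component (was 1) (its neighbors 0, 5, 11 remain connected to each other), so 6 is not a cut vertex.

No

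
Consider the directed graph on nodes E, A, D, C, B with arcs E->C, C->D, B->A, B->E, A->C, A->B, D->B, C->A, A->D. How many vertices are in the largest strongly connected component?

5

{A, B, C, D, E} are all mutually reachable — one SCC of size 5.
The largest has 5 vertices.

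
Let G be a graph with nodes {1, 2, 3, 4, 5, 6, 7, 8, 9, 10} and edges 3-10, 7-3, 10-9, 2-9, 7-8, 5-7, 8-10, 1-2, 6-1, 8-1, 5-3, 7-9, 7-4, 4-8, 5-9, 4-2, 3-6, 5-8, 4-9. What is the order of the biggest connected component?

Starting from 1 we can reach 1, 2, 3, 4, 5, 6, 7, 8, 9, 10. That is one component of size 10.
The largest has 10 vertices.

10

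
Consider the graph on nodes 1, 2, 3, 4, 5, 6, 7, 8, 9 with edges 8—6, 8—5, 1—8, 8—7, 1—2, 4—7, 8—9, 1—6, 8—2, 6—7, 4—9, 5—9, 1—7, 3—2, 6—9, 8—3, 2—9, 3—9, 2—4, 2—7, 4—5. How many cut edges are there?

0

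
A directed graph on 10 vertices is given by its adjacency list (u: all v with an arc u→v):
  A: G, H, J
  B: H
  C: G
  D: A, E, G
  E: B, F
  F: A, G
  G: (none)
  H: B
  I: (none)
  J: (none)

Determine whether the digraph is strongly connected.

No

There is no directed path from H to J, so the graph is not strongly connected.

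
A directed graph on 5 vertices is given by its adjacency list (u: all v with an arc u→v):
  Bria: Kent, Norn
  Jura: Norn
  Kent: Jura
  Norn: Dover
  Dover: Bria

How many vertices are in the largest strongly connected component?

{Bria, Jura, Kent, Norn, Dover} are all mutually reachable — one SCC of size 5.
The largest has 5 vertices.

5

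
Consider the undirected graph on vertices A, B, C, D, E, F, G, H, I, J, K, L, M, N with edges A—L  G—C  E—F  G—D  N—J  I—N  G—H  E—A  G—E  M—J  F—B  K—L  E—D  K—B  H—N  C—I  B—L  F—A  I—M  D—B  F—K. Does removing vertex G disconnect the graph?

Deleting G raises the number of components from 1 to 2, so G is a cut vertex.

Yes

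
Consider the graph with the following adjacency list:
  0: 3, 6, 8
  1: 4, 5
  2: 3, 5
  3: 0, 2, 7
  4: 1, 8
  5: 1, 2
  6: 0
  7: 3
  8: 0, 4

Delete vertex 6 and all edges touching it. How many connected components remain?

1

With 6 gone, the remaining components are: {0, 1, 2, 3, 4, 5, 7, 8}.
That is 1 component.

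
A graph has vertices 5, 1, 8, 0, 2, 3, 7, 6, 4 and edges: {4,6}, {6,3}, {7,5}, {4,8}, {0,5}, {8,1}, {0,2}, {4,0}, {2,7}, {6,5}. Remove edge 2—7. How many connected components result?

1

2 and 7 are still connected via 2-0-5-7, so the component count stays at 1.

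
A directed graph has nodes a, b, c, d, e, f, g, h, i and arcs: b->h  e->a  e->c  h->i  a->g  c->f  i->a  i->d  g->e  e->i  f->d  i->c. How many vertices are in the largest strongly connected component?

{a, e, g, i} are all mutually reachable — one SCC of size 4.
{f} is an SCC by itself.
{b} is an SCC by itself.
{c} is an SCC by itself.
{h} is an SCC by itself.
(and 1 more singleton SCC)
The largest has 4 vertices.

4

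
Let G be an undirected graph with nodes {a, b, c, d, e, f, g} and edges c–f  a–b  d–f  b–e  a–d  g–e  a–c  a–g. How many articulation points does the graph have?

1

Removing a increases the component count from 1 to 2, so a is a cut vertex.
By contrast removing b leaves 1 component; it is not a cut vertex. No other vertex is a cut vertex either.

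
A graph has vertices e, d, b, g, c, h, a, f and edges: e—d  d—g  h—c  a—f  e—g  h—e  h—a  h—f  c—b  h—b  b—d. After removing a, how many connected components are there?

1

With a gone, the remaining components are: {b, c, d, e, f, g, h}.
That is 1 component.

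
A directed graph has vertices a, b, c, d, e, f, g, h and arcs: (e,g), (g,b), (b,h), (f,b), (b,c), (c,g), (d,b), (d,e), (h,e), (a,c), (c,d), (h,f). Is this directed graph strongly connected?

There is no directed path from d to a, so the graph is not strongly connected.

No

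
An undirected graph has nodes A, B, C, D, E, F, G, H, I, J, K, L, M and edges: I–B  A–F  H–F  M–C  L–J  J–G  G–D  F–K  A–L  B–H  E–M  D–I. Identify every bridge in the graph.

C-M, E-M, F-K

The edges on the cycle A-L-J-G-D-I-B-H-F-A are not bridges since each lies on that cycle.
But removing F–K disconnects F from K; removing E–M disconnects E from M; removing M–C disconnects M from C — these are bridges.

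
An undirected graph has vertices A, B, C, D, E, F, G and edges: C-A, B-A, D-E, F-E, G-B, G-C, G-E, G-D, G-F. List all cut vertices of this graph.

G

Removing G increases the component count from 1 to 2, so G is a cut vertex.
By contrast removing A leaves 1 component; it is not a cut vertex. No other vertex is a cut vertex either.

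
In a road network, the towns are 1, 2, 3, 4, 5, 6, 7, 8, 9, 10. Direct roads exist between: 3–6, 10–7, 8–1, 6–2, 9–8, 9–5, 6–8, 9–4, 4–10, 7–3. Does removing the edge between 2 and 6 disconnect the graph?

Yes

Removing 2–6 leaves no path between 2 and 6: the component count goes from 1 to 2. So it is a bridge.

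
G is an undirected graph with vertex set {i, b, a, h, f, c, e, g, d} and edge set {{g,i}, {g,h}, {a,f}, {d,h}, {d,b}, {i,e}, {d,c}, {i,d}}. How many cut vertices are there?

2

Removing d increases the component count from 2 to 4, so d is a cut vertex.
Removing i increases the component count from 2 to 3, so i is a cut vertex.
By contrast removing e leaves 2 components; it is not a cut vertex. No other vertex is a cut vertex either.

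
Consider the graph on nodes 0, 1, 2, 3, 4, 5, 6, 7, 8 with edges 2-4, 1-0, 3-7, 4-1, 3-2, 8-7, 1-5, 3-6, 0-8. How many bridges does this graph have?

2

The edges on the cycle 3-2-4-1-0-8-7-3 are not bridges since each lies on that cycle.
But removing 3-6 disconnects 3 from 6; removing 5-1 disconnects 5 from 1 — these are bridges.
That makes 2 bridges.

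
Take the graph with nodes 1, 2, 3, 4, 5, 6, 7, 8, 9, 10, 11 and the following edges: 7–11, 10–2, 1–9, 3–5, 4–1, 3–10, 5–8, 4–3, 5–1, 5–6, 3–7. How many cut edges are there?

7

The edges on the cycle 4-3-5-1-4 are not bridges since each lies on that cycle.
But removing 6–5 disconnects 6 from 5; removing 3–7 disconnects 3 from 7; removing 3–10 disconnects 3 from 10; removing 10–2 disconnects 10 from 2 — these are bridges.
In total 7 edges are bridges.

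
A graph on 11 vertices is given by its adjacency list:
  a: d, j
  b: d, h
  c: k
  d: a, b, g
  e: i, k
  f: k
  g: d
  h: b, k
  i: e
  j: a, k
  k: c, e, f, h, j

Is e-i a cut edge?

Yes

Removing e-i leaves no path between e and i: the component count goes from 1 to 2. So it is a bridge.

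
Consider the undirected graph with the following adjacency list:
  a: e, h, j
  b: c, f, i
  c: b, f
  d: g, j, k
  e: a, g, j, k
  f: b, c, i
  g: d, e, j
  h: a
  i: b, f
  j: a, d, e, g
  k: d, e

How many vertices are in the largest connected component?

7

Starting from b we can reach b, c, f, i. That is one component of size 4.
Starting from a we can reach a, d, e, g, h, j, k. That is one component of size 7.
The largest has 7 vertices.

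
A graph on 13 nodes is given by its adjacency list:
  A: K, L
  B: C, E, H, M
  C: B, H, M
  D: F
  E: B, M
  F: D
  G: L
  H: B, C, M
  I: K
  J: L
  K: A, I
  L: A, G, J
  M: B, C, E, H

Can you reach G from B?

No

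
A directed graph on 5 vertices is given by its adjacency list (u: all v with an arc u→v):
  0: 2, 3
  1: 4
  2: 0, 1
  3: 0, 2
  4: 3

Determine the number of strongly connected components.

1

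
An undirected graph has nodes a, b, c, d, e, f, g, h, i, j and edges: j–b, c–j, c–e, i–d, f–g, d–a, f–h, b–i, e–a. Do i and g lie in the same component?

No

The component containing i is {a, b, c, d, e, i, j}, and g is not in it.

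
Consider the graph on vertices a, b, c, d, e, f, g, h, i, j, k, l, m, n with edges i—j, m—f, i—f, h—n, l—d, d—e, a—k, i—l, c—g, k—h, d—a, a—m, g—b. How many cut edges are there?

7

The edges on the cycle i-l-d-a-m-f-i are not bridges since each lies on that cycle.
But removing c—g disconnects c from g; removing i—j disconnects i from j; removing k—h disconnects k from h; removing a—k disconnects a from k — these are bridges.
In total 7 edges are bridges.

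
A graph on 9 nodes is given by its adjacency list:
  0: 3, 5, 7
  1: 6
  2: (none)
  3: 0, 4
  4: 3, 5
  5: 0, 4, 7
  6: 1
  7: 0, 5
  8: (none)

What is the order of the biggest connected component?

8 is isolated — a component by itself.
2 is isolated — a component by itself.
Starting from 1 we can reach 1, 6. That is one component of size 2.
Starting from 0 we can reach 0, 3, 4, 5, 7. That is one component of size 5.
The largest has 5 vertices.

5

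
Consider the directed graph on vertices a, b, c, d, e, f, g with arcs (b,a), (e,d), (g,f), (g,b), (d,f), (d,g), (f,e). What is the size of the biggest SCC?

{d, e, f, g} are all mutually reachable — one SCC of size 4.
{b} is an SCC by itself.
{c} is an SCC by itself.
{a} is an SCC by itself.
The largest has 4 vertices.

4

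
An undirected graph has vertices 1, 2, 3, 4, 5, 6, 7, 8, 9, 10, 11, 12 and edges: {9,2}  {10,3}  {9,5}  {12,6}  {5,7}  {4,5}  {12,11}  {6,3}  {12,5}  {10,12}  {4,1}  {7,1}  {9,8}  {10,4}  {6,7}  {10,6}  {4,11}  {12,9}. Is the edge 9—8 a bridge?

Yes

Removing 9—8 leaves no path between 9 and 8: the component count goes from 1 to 2. So it is a bridge.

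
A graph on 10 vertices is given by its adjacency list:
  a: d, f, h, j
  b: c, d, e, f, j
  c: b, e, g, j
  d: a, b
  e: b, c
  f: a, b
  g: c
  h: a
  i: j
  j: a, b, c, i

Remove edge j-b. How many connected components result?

j and b are still connected via j-c-b, so the component count stays at 1.

1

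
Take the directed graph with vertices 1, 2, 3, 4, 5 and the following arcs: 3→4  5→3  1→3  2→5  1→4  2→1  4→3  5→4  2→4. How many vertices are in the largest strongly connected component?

2

{3, 4} are all mutually reachable — one SCC of size 2.
{5} is an SCC by itself.
{1} is an SCC by itself.
{2} is an SCC by itself.
The largest has 2 vertices.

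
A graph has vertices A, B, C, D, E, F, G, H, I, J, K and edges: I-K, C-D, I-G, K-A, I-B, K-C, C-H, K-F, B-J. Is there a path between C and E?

The component containing C is {A, B, C, D, F, G, H, I, J, K}, and E is not in it.

No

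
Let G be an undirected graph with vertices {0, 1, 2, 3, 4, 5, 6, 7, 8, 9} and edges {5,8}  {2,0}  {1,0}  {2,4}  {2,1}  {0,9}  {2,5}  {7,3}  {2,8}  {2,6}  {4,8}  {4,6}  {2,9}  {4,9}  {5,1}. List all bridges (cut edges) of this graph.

The edges on the cycle 2-5-8-2 are not bridges since each lies on that cycle.
But removing 7—3 disconnects 7 from 3 — this is a bridge.

3-7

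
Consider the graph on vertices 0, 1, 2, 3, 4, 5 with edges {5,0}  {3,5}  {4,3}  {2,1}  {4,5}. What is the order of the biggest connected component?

Starting from 1 we can reach 1, 2. That is one component of size 2.
Starting from 0 we can reach 0, 3, 4, 5. That is one component of size 4.
The largest has 4 vertices.

4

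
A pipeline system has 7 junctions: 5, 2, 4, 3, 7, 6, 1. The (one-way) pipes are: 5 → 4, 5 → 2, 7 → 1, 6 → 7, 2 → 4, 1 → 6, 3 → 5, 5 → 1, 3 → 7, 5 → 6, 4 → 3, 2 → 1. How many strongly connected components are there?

2

{2, 3, 4, 5} are all mutually reachable — one SCC of size 4.
{1, 6, 7} are all mutually reachable — one SCC of size 3.
That gives 2 strongly connected components.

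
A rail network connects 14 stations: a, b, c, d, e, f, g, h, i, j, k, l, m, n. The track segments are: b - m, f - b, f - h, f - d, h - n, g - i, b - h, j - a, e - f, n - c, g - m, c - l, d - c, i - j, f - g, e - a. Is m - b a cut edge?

No

After removing m - b, the path m-g-f-b still connects them, so the edge is not a bridge.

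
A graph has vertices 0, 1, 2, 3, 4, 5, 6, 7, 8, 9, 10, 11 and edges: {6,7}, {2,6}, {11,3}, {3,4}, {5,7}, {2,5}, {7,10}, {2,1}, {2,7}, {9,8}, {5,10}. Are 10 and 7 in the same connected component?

From 10 we can reach 1, 2, 5, 6, 7, 10, which includes 7.

Yes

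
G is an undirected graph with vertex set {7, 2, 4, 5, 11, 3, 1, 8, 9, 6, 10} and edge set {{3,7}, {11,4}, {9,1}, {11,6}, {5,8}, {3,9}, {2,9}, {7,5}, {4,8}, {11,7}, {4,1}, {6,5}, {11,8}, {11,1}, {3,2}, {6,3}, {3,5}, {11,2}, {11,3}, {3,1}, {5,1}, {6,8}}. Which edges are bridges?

none

The edges on the cycle 11-6-3-9-1-4-11 are not bridges since each lies on that cycle.
Every edge lies on some cycle, so there are no bridges.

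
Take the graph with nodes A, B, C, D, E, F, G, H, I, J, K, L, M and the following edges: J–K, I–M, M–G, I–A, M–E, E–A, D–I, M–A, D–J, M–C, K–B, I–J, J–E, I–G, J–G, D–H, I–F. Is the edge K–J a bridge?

Removing K–J leaves no path between K and J: the component count goes from 2 to 3. So it is a bridge.

Yes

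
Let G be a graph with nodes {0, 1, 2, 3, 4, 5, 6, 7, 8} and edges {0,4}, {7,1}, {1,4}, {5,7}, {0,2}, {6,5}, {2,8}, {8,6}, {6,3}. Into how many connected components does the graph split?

Starting from 0 we can reach 0, 1, 2, 3, 4, 5, 6, 7, 8. That is one component of size 9.
Total: 1 component.

1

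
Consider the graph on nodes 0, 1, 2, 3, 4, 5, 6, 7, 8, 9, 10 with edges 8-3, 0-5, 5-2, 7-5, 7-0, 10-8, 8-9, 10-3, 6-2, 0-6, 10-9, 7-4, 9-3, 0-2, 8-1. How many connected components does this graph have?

Starting from 1 we can reach 1, 3, 8, 9, 10. That is one component of size 5.
Starting from 0 we can reach 0, 2, 4, 5, 6, 7. That is one component of size 6.
Total: 2 components.

2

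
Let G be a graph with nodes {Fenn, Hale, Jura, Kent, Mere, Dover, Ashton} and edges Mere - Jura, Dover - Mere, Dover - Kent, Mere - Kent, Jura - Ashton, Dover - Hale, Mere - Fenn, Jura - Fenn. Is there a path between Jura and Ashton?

Yes

From Jura we can reach Fenn, Hale, Jura, Kent, Mere, Dover, Ashton, which includes Ashton.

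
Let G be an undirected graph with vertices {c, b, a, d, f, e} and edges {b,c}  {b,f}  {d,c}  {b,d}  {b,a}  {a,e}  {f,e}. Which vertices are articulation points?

b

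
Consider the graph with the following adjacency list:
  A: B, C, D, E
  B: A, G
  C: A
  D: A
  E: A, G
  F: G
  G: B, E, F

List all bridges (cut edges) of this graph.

A-C, A-D, F-G

The edges on the cycle E-A-B-G-E are not bridges since each lies on that cycle.
But removing A-D disconnects A from D; removing G-F disconnects G from F; removing A-C disconnects A from C — these are bridges.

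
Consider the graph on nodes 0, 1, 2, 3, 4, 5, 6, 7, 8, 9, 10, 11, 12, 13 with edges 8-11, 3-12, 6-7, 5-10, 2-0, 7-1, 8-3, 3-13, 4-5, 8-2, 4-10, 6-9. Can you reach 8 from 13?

From 13 we can reach 0, 2, 3, 8, 11, 12, 13, which includes 8.

Yes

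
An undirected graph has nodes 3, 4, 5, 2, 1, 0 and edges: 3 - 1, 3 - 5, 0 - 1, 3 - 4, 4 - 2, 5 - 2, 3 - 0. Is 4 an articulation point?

Deleting 4 leaves 1 component (was 1) (its neighbors 2, 3 remain connected to each other), so 4 is not a cut vertex.

No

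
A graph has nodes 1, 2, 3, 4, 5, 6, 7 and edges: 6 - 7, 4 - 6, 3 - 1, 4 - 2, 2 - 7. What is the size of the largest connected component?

5 is isolated — a component by itself.
Starting from 1 we can reach 1, 3. That is one component of size 2.
Starting from 2 we can reach 2, 4, 6, 7. That is one component of size 4.
The largest has 4 vertices.

4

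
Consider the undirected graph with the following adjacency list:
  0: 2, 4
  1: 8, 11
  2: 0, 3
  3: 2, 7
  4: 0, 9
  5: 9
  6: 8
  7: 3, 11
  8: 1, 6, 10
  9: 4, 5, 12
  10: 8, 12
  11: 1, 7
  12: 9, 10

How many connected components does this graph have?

Starting from 0 we can reach 0, 1, 2, 3, 4, 5, 6, 7, 8, 9, 10, 11, 12. That is one component of size 13.
Total: 1 component.

1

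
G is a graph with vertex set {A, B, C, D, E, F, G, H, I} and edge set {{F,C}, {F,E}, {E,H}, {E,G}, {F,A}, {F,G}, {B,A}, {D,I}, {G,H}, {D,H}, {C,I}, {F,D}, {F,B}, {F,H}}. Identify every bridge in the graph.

The edges on the cycle F-B-A-F are not bridges since each lies on that cycle.
Every edge lies on some cycle, so there are no bridges.

none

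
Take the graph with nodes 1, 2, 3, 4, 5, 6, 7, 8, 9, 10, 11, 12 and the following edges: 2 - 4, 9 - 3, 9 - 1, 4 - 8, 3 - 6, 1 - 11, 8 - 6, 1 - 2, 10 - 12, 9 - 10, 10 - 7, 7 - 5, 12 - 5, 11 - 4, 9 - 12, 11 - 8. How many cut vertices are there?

1

Removing 9 increases the component count from 1 to 2, so 9 is a cut vertex.
By contrast removing 8 leaves 1 component; it is not a cut vertex. No other vertex is a cut vertex either.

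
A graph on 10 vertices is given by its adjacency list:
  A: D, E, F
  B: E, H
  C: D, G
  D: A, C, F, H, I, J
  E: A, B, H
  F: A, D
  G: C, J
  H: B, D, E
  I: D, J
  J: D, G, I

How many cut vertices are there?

Removing D increases the component count from 1 to 2, so D is a cut vertex.
By contrast removing G leaves 1 component; it is not a cut vertex. No other vertex is a cut vertex either.

1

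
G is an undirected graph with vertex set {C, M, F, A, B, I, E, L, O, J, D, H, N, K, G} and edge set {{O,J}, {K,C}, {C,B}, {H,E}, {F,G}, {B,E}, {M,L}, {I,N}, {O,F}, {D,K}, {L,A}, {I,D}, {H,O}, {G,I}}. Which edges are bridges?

A-L, I-N, J-O, L-M

The edges on the cycle H-O-F-G-I-D-K-C-B-E-H are not bridges since each lies on that cycle.
But removing L—A disconnects L from A; removing N—I disconnects N from I; removing O—J disconnects O from J; removing M—L disconnects M from L — these are bridges.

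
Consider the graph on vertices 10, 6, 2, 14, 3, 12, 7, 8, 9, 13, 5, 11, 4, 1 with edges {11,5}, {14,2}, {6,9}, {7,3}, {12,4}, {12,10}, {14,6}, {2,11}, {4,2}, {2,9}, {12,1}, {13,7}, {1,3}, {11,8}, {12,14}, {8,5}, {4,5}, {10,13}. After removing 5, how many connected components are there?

With 5 gone, the remaining components are: {1, 2, 3, 4, 6, 7, 8, 9, 10, 11, 12, 13, 14}.
That is 1 component.

1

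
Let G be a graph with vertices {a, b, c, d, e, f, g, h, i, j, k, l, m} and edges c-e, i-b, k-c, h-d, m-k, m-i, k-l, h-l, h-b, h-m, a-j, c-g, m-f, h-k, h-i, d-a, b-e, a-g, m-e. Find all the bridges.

a-j, f-m

The edges on the cycle m-i-b-e-m are not bridges since each lies on that cycle.
But removing a-j disconnects a from j; removing m-f disconnects m from f — these are bridges.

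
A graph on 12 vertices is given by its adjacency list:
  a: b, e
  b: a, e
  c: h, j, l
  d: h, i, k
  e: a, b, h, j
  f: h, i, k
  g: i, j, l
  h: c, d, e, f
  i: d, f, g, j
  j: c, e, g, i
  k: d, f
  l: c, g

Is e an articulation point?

Yes

Deleting e raises the number of components from 1 to 2, so e is a cut vertex.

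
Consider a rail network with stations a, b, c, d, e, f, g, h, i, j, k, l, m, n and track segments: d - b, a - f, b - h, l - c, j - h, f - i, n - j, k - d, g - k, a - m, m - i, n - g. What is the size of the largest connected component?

7

e is isolated — a component by itself.
Starting from c we can reach c, l. That is one component of size 2.
Starting from a we can reach a, f, i, m. That is one component of size 4.
Starting from b we can reach b, d, g, h, j, k, n. That is one component of size 7.
The largest has 7 vertices.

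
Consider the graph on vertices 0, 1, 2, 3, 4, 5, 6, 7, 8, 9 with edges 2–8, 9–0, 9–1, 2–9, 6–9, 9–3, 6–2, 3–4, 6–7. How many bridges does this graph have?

The edges on the cycle 6-2-9-6 are not bridges since each lies on that cycle.
But removing 9–1 disconnects 9 from 1; removing 9–0 disconnects 9 from 0; removing 6–7 disconnects 6 from 7; removing 4–3 disconnects 4 from 3 — these are bridges.
In total 6 edges are bridges.

6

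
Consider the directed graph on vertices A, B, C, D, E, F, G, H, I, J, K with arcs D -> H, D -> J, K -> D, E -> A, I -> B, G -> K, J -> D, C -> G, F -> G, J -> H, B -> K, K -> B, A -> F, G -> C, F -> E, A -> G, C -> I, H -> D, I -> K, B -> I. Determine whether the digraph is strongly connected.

No

There is no directed path from D to F, so the graph is not strongly connected.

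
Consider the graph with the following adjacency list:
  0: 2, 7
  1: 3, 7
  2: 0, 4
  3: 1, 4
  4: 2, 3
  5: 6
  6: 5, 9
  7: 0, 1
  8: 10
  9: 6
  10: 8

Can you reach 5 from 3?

No

The component containing 3 is {0, 1, 2, 3, 4, 7}, and 5 is not in it.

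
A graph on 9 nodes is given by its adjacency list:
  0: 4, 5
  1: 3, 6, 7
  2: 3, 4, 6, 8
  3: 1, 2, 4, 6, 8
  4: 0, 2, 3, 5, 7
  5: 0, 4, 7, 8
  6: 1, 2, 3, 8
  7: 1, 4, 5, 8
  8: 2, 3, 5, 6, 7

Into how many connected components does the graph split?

1

Starting from 0 we can reach 0, 1, 2, 3, 4, 5, 6, 7, 8. That is one component of size 9.
Total: 1 component.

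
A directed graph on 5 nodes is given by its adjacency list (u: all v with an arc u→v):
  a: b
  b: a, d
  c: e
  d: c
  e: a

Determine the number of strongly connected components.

1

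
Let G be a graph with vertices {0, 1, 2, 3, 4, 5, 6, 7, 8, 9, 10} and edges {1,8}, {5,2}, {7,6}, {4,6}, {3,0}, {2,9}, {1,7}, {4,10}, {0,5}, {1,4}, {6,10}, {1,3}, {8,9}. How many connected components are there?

1

Starting from 0 we can reach 0, 1, 2, 3, 4, 5, 6, 7, 8, 9, 10. That is one component of size 11.
Total: 1 component.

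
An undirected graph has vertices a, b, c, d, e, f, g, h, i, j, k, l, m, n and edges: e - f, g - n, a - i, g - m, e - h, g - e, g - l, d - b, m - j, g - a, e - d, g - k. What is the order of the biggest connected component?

13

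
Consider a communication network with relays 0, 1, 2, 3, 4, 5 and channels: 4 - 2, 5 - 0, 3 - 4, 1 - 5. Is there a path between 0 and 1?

From 0 we can reach 0, 1, 5, which includes 1.

Yes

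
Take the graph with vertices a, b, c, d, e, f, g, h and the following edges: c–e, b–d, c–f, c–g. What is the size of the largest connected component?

a is isolated — a component by itself.
h is isolated — a component by itself.
Starting from b we can reach b, d. That is one component of size 2.
Starting from c we can reach c, e, f, g. That is one component of size 4.
The largest has 4 vertices.

4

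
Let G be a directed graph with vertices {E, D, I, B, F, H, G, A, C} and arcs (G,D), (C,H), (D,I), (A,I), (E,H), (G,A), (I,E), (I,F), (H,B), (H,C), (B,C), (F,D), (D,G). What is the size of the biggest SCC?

5

{A, D, F, G, I} are all mutually reachable — one SCC of size 5.
{B, C, H} are all mutually reachable — one SCC of size 3.
{E} is an SCC by itself.
The largest has 5 vertices.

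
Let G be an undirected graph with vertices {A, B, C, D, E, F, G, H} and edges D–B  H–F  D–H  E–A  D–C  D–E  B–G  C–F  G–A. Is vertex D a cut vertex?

Yes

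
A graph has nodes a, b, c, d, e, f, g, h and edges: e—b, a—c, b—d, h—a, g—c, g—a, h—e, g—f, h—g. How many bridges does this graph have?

4

The edges on the cycle g-a-c-g are not bridges since each lies on that cycle.
But removing d—b disconnects d from b; removing h—e disconnects h from e; removing f—g disconnects f from g; removing b—e disconnects b from e — these are bridges.
That makes 4 bridges.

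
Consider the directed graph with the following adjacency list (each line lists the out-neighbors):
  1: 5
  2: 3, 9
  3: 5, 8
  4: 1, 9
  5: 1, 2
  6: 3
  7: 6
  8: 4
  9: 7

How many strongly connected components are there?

1

{1, 2, 3, 4, 5, 6, 7, 8, 9} are all mutually reachable — one SCC of size 9.
That gives 1 strongly connected component.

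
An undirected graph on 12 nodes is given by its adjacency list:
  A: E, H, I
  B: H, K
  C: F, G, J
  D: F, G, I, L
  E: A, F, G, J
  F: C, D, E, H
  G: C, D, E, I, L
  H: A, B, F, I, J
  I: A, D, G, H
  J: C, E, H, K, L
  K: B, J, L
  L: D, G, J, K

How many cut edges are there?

The edges on the cycle F-E-J-L-D-F are not bridges since each lies on that cycle.
Every edge lies on some cycle, so there are no bridges.

0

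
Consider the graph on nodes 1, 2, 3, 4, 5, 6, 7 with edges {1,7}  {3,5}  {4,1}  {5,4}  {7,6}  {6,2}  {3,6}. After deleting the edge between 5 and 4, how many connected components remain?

1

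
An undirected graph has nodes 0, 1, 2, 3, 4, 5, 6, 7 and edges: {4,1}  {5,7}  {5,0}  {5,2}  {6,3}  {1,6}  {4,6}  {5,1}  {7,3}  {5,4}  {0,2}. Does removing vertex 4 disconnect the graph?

Deleting 4 leaves 1 component (was 1) (its neighbors 1, 5, 6 remain connected to each other), so 4 is not a cut vertex.

No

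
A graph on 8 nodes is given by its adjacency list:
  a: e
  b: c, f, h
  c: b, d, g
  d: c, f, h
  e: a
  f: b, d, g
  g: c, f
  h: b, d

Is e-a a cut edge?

Removing e-a leaves no path between e and a: the component count goes from 2 to 3. So it is a bridge.

Yes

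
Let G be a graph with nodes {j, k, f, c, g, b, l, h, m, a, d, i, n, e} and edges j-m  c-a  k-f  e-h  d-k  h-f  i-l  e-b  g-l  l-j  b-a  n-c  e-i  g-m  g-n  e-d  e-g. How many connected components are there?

Starting from a we can reach a, b, c, d, e, f, g, h, i, j, k, l, m, n. That is one component of size 14.
Total: 1 component.

1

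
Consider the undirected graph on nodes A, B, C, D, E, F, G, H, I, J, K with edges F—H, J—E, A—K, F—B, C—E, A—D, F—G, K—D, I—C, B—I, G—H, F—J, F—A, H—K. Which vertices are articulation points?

Removing F increases the component count from 1 to 2, so F is a cut vertex.
By contrast removing E leaves 1 component; it is not a cut vertex. No other vertex is a cut vertex either.

F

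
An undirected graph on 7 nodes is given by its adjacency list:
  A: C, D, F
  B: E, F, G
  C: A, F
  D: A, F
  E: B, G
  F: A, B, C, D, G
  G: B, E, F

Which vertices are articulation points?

F

Removing F increases the component count from 1 to 2, so F is a cut vertex.
By contrast removing B leaves 1 component; it is not a cut vertex. No other vertex is a cut vertex either.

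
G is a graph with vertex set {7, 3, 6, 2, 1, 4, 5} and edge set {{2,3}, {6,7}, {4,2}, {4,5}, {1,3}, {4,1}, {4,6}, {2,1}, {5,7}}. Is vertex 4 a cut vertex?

Deleting 4 raises the number of components from 1 to 2, so 4 is a cut vertex.

Yes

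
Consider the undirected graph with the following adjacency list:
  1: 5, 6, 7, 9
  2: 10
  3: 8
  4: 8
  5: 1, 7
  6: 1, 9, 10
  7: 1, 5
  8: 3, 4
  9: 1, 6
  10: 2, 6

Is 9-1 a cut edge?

After removing 9-1, the path 9-6-1 still connects them, so the edge is not a bridge.

No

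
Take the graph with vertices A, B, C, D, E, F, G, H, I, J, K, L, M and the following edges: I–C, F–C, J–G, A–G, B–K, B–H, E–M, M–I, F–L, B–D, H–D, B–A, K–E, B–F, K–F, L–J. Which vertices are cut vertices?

Removing B increases the component count from 1 to 2, so B is a cut vertex.
By contrast removing K leaves 1 component; it is not a cut vertex. No other vertex is a cut vertex either.

B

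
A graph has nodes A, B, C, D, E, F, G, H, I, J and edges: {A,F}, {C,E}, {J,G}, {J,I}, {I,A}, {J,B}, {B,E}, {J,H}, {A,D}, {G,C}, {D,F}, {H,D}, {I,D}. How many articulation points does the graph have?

Removing J increases the component count from 1 to 2, so J is a cut vertex.
By contrast removing F leaves 1 component; it is not a cut vertex. No other vertex is a cut vertex either.

1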